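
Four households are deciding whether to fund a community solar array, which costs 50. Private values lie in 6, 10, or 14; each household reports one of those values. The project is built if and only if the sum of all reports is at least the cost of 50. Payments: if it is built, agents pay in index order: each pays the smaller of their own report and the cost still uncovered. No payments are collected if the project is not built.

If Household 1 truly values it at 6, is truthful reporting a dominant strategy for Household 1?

Check each profile of the others' reports and compare truth against every alternative report.
Others report (14, 14, 14): truth gives 0, best alternative gives -4.
Others report (6, 6, 6): truth gives 0, best alternative gives 0.
Others report (6, 6, 10): truth gives 0, best alternative gives 0.
Others report (6, 6, 14): truth gives 0, best alternative gives 0.
Others report (6, 10, 6): truth gives 0, best alternative gives 0.
Others report (6, 10, 10): truth gives 0, best alternative gives 0.
(Remaining 21 profiles checked similarly; truth is weakly best in each.)
In every case the truthful report is at least as good as any alternative, so it is a dominant strategy.

Yes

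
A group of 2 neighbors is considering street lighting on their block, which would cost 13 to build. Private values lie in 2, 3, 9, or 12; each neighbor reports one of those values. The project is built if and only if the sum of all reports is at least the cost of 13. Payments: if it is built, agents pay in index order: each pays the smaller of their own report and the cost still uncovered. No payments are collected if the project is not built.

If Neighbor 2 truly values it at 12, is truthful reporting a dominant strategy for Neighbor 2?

Yes

Check each profile of the others' reports and compare truth against every alternative report.
Others report (3): truth gives 2, best alternative gives 0.
Others report (2): truth gives 1, best alternative gives 0.
Others report (12): truth gives 11, best alternative gives 11.
Others report (9): truth gives 8, best alternative gives 8.
In every case the truthful report is at least as good as any alternative, so it is a dominant strategy.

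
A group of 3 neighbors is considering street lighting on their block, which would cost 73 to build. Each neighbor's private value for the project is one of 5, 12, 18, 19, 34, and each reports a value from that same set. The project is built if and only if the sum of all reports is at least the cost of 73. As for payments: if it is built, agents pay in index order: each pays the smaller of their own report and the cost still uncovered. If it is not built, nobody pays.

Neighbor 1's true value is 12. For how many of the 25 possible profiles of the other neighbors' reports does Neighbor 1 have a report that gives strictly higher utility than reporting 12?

Others report (34, 34): truth gives 0; report 5 gives 7 > 0. Violating.
Others report (5, 5): truth gives 0; no alternative beats it.
Others report (5, 12): truth gives 0; no alternative beats it.
(Checking all 25 profiles: 1 has a profitable deviation, 24 do not.)

1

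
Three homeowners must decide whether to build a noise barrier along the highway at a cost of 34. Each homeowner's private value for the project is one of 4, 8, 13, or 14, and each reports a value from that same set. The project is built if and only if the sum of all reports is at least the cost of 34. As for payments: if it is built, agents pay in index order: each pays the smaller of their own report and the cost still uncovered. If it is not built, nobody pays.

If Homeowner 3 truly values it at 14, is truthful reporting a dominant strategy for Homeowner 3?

Check each profile of the others' reports and compare truth against every alternative report.
Others report (14, 14): truth gives 8, best alternative gives 8.
Others report (13, 14): truth gives 7, best alternative gives 7.
Others report (14, 13): truth gives 7, best alternative gives 7.
Others report (13, 13): truth gives 6, best alternative gives 6.
Others report (8, 14): truth gives 2, best alternative gives 2.
Others report (14, 8): truth gives 2, best alternative gives 2.
(Remaining 10 profiles checked similarly; truth is weakly best in each.)
In every case the truthful report is at least as good as any alternative, so it is a dominant strategy.

Yes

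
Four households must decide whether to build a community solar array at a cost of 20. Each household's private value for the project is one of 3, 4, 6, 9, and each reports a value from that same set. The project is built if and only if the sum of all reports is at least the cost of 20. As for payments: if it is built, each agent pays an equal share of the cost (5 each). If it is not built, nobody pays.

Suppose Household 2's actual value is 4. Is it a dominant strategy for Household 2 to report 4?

No

Consider the case where Household 1 reports 3, Household 3 reports 4 and Household 4 reports 9.
Truthful report 4: project built, pays 5, utility 4 - 5 = -1.
Report 3 instead: project not built, utility 0.
Since 0 > -1, reporting 3 is strictly better here, so truthful reporting is not dominant.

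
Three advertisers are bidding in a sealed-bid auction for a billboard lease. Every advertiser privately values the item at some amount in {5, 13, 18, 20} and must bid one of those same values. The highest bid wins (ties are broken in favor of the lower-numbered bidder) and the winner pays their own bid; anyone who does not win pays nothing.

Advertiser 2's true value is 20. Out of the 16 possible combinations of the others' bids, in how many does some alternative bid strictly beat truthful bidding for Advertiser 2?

6

Others bid (5, 5): truth gives 0; bid 13 gives 7 > 0. Violating.
Others bid (5, 13): truth gives 0; bid 13 gives 7 > 0. Violating.
Others bid (5, 18): truth gives 0; bid 18 gives 2 > 0. Violating.
Others bid (13, 5): truth gives 0; bid 18 gives 2 > 0. Violating.
Others bid (5, 20): truth gives 0; no alternative beats it.
Others bid (13, 20): truth gives 0; no alternative beats it.
(Checking all 16 profiles: 6 have a profitable deviation, 10 do not.)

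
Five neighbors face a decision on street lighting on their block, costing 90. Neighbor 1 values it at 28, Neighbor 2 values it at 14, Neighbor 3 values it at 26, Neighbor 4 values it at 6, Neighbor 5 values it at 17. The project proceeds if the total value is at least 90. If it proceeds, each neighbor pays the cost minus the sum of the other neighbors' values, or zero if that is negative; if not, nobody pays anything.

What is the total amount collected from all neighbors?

Total value 91 ≥ cost 90, so it is built.
Neighbor 1: others sum to 63; max(0, 90 - 63) = 27.
Neighbor 2: others sum to 77; max(0, 90 - 77) = 13.
Neighbor 3: others sum to 65; max(0, 90 - 65) = 25.
Neighbor 4: others sum to 85; max(0, 90 - 85) = 5.
Neighbor 5: others sum to 74; max(0, 90 - 74) = 16.
Total collected = 27 + 13 + 25 + 5 + 16 = 86.

86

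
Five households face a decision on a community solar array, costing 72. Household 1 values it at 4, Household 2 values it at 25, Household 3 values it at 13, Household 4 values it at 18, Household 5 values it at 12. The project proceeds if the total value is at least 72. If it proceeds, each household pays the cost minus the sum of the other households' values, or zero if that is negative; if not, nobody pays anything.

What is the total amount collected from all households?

72

Total value 72 ≥ cost 72, so it is built.
Household 1: others sum to 68; max(0, 72 - 68) = 4.
Household 2: others sum to 47; max(0, 72 - 47) = 25.
Household 3: others sum to 59; max(0, 72 - 59) = 13.
Household 4: others sum to 54; max(0, 72 - 54) = 18.
Household 5: others sum to 60; max(0, 72 - 60) = 12.
Total collected = 4 + 25 + 13 + 18 + 12 = 72.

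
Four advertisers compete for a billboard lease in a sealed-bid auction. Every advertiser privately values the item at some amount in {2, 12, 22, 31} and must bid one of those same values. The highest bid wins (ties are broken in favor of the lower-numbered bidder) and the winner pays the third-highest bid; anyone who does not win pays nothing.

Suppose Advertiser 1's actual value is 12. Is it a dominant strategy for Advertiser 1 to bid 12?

Consider the case where Advertiser 2 bids 2, Advertiser 3 bids 2 and Advertiser 4 bids 22.
Truthful bid 12: loses, pays 0, utility 0.
Bid 22 instead: wins, pays 2, utility 12 - 2 = 10.
Since 10 > 0, bidding 22 is strictly better here, so truthful bidding is not dominant.

No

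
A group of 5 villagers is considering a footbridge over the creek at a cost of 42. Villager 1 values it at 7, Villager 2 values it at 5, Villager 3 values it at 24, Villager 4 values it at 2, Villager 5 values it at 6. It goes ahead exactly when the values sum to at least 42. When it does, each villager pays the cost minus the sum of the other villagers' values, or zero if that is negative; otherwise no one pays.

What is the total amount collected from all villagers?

Total value 44 ≥ cost 42, so it is built.
Villager 1: others sum to 37; max(0, 42 - 37) = 5.
Villager 2: others sum to 39; max(0, 42 - 39) = 3.
Villager 3: others sum to 20; max(0, 42 - 20) = 22.
Villager 4: others sum to 42; max(0, 42 - 42) = 0.
Villager 5: others sum to 38; max(0, 42 - 38) = 4.
Total collected = 5 + 3 + 22 + 0 + 4 = 34.

34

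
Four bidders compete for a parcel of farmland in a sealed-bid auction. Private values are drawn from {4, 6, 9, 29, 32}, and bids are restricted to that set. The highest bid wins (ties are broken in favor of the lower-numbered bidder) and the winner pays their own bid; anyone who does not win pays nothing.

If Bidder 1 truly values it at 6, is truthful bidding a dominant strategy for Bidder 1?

No

Consider the case where Bidder 2 bids 4, Bidder 3 bids 4 and Bidder 4 bids 4.
Truthful bid 6: wins, pays 6, utility 6 - 6 = 0.
Bid 4 instead: wins, pays 4, utility 6 - 4 = 2.
Since 2 > 0, bidding 4 is strictly better here, so truthful bidding is not dominant.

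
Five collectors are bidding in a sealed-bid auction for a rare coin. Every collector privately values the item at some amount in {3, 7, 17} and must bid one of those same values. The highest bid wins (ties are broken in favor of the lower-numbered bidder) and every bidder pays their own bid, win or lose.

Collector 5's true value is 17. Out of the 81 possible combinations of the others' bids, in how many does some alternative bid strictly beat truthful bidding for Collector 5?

66

Others bid (3, 3, 3, 3): truth gives 0; bid 7 gives 10 > 0. Violating.
Others bid (3, 3, 3, 17): truth gives -17; bid 3 gives -3 > -17. Violating.
Others bid (3, 3, 7, 17): truth gives -17; bid 3 gives -3 > -17. Violating.
Others bid (3, 3, 17, 3): truth gives -17; bid 3 gives -3 > -17. Violating.
Others bid (3, 3, 3, 7): truth gives 0; no alternative beats it.
Others bid (3, 3, 7, 3): truth gives 0; no alternative beats it.
(Checking all 81 profiles: 66 have a profitable deviation, 15 do not.)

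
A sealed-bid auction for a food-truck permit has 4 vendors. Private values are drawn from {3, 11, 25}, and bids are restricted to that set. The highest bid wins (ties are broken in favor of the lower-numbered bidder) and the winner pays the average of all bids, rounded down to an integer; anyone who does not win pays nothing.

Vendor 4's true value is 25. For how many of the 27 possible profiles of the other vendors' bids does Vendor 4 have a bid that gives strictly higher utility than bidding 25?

Others bid (3, 3, 3): truth gives 17; bid 11 gives 20 > 17. Violating.
Others bid (3, 3, 11): truth gives 15; no alternative beats it.
Others bid (3, 3, 25): truth gives 0; no alternative beats it.
(Checking all 27 profiles: 1 has a profitable deviation, 26 do not.)

1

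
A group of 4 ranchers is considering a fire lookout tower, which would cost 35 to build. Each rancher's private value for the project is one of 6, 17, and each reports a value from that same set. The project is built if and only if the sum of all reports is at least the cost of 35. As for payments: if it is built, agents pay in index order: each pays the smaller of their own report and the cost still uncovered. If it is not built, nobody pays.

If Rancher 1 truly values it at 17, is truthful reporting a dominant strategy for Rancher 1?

Consider the case where Rancher 2 reports 6, Rancher 3 reports 6 and Rancher 4 reports 17.
Truthful report 17: project built, pays 17, utility 17 - 17 = 0.
Report 6 instead: project built, pays 6, utility 17 - 6 = 11.
Since 11 > 0, reporting 6 is strictly better here, so truthful reporting is not dominant.

No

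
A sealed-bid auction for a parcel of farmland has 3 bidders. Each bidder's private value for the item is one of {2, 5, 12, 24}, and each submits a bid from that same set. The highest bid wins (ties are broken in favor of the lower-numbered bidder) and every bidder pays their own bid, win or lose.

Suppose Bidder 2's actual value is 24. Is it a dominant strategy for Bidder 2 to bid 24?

No

Consider the case where Bidder 1 bids 2 and Bidder 3 bids 2.
Truthful bid 24: wins, pays 24, utility 24 - 24 = 0.
Bid 5 instead: wins, pays 5, utility 24 - 5 = 19.
Since 19 > 0, bidding 5 is strictly better here, so truthful bidding is not dominant.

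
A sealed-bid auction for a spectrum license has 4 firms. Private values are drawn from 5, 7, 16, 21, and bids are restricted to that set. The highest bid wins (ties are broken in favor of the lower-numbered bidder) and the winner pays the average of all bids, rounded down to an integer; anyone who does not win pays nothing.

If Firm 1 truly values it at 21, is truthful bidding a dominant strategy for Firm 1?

No

Consider the case where Firm 2 bids 5, Firm 3 bids 5 and Firm 4 bids 5.
Truthful bid 21: wins, pays 9, utility 21 - 9 = 12.
Bid 5 instead: wins, pays 5, utility 21 - 5 = 16.
Since 16 > 12, bidding 5 is strictly better here, so truthful bidding is not dominant.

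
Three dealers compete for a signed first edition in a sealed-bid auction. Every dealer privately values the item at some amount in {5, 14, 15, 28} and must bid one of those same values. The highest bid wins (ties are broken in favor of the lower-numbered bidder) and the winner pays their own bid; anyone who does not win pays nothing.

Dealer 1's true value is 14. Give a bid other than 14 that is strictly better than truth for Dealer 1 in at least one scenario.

Suppose Dealer 2 bids 5 and Dealer 3 bids 5.
Bid 14: wins, pays 14, utility 14 - 14 = 0.
Bid 5: wins, pays 5, utility 14 - 5 = 9.
So bidding 5 beats truth here (9 > 0).

5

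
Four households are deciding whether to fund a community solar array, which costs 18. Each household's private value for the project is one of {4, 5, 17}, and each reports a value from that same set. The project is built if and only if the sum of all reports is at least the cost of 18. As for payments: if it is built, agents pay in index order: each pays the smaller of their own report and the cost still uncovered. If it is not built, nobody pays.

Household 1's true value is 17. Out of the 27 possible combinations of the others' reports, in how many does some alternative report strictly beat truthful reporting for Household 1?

Others report (4, 4, 5): truth gives 0; report 5 gives 12 > 0. Violating.
Others report (4, 4, 17): truth gives 0; report 4 gives 13 > 0. Violating.
Others report (4, 5, 4): truth gives 0; report 5 gives 12 > 0. Violating.
Others report (4, 5, 5): truth gives 0; report 4 gives 13 > 0. Violating.
Others report (4, 4, 4): truth gives 0; no alternative beats it.
(Checking all 27 profiles: 26 have a profitable deviation, 1 does not.)

26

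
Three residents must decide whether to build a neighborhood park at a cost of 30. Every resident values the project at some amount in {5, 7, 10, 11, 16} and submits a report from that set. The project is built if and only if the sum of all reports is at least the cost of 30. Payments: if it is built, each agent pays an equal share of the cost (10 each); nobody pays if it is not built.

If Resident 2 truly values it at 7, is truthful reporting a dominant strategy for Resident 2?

Consider the case where Resident 1 reports 7 and Resident 3 reports 16.
Truthful report 7: project built, pays 10, utility 7 - 10 = -3.
Report 5 instead: project not built, utility 0.
Since 0 > -3, reporting 5 is strictly better here, so truthful reporting is not dominant.

No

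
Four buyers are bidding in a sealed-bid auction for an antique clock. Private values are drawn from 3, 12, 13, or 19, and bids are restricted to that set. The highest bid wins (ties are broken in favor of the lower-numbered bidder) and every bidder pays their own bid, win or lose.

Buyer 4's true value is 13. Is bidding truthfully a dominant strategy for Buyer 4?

Consider the case where Buyer 1 bids 3, Buyer 2 bids 3 and Buyer 3 bids 3.
Truthful bid 13: wins, pays 13, utility 13 - 13 = 0.
Bid 12 instead: wins, pays 12, utility 13 - 12 = 1.
Since 1 > 0, bidding 12 is strictly better here, so truthful bidding is not dominant.

No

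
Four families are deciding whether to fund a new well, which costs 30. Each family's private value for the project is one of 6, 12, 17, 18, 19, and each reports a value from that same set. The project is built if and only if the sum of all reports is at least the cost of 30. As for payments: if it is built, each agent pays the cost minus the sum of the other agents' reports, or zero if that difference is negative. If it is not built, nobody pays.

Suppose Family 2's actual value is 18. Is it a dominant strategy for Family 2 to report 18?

Check each profile of the others' reports and compare truth against every alternative report.
Others report (6, 6, 18): truth gives 18, best alternative gives 18.
Others report (6, 6, 19): truth gives 18, best alternative gives 18.
Others report (6, 12, 12): truth gives 18, best alternative gives 18.
Others report (6, 12, 17): truth gives 18, best alternative gives 18.
Others report (6, 12, 18): truth gives 18, best alternative gives 18.
Others report (6, 12, 19): truth gives 18, best alternative gives 18.
(Remaining 119 profiles checked similarly; truth is weakly best in each.)
In every case the truthful report is at least as good as any alternative, so it is a dominant strategy.

Yes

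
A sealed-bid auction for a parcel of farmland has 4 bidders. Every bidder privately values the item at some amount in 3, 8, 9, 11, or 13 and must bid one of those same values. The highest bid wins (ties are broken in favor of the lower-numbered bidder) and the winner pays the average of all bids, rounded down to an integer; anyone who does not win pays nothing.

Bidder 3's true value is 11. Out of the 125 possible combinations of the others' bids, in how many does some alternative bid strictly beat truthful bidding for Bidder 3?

39

Others bid (3, 3, 3): truth gives 6; bid 8 gives 7 > 6. Violating.
Others bid (3, 3, 8): truth gives 5; bid 8 gives 6 > 5. Violating.
Others bid (3, 3, 13): truth gives 0; bid 13 gives 3 > 0. Violating.
Others bid (3, 8, 3): truth gives 5; bid 9 gives 6 > 5. Violating.
Others bid (3, 3, 9): truth gives 5; no alternative beats it.
Others bid (3, 3, 11): truth gives 4; no alternative beats it.
(Checking all 125 profiles: 39 have a profitable deviation, 86 do not.)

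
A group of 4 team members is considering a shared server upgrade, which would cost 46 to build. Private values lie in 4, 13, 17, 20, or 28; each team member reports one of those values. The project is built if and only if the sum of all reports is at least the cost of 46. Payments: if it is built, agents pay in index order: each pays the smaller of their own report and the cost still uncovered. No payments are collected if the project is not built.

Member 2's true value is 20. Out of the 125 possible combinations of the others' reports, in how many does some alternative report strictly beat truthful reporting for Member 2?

115

Others report (4, 4, 28): truth gives 0; report 13 gives 7 > 0. Violating.
Others report (4, 13, 13): truth gives 0; report 17 gives 3 > 0. Violating.
Others report (4, 13, 17): truth gives 0; report 13 gives 7 > 0. Violating.
Others report (4, 13, 20): truth gives 0; report 13 gives 7 > 0. Violating.
Others report (4, 4, 4): truth gives 0; no alternative beats it.
Others report (4, 4, 13): truth gives 0; no alternative beats it.
(Checking all 125 profiles: 115 have a profitable deviation, 10 do not.)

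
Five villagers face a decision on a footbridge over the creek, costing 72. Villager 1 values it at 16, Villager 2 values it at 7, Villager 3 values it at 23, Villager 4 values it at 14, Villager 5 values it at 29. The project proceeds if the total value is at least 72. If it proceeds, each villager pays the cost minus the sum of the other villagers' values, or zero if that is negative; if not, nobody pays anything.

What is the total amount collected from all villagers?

18

Total value 89 ≥ cost 72, so it is built.
Villager 1: others sum to 73; max(0, 72 - 73) = 0.
Villager 2: others sum to 82; max(0, 72 - 82) = 0.
Villager 3: others sum to 66; max(0, 72 - 66) = 6.
Villager 4: others sum to 75; max(0, 72 - 75) = 0.
Villager 5: others sum to 60; max(0, 72 - 60) = 12.
Total collected = 0 + 0 + 6 + 0 + 12 = 18.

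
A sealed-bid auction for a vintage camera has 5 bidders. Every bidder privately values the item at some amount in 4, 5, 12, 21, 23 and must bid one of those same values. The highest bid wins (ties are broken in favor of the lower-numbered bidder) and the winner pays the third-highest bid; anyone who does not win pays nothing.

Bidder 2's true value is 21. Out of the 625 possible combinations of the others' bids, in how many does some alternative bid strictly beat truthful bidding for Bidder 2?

108

Others bid (4, 4, 4, 23): truth gives 0; bid 23 gives 17 > 0. Violating.
Others bid (4, 4, 5, 23): truth gives 0; bid 23 gives 16 > 0. Violating.
Others bid (4, 4, 12, 23): truth gives 0; bid 23 gives 9 > 0. Violating.
Others bid (4, 4, 23, 4): truth gives 0; bid 23 gives 17 > 0. Violating.
Others bid (4, 4, 4, 4): truth gives 17; no alternative beats it.
Others bid (4, 4, 4, 5): truth gives 17; no alternative beats it.
(Checking all 625 profiles: 108 have a profitable deviation, 517 do not.)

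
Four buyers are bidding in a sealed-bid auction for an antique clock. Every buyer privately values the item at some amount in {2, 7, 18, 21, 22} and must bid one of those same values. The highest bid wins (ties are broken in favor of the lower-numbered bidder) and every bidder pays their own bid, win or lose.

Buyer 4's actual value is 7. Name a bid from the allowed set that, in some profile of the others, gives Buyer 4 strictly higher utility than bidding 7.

2

Suppose Buyer 1 bids 2, Buyer 2 bids 2 and Buyer 3 bids 7.
Bid 7: loses but pays 7, utility -7.
Bid 2: loses but pays 2, utility -2.
So bidding 2 beats truth here (-2 > -7).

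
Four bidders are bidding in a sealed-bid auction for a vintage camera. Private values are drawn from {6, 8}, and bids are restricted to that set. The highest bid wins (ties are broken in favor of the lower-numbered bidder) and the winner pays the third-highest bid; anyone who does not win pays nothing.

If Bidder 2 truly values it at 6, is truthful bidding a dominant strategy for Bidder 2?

Check each profile of the others' bids and compare truth against every alternative bid.
Others bid (6, 8, 8): truth gives 0, best alternative gives -2.
Others bid (6, 6, 6): truth gives 0, best alternative gives 0.
Others bid (6, 6, 8): truth gives 0, best alternative gives 0.
Others bid (6, 8, 6): truth gives 0, best alternative gives 0.
Others bid (8, 6, 6): truth gives 0, best alternative gives 0.
Others bid (8, 6, 8): truth gives 0, best alternative gives 0.
(Remaining 2 profiles checked similarly; truth is weakly best in each.)
In every case the truthful bid is at least as good as any alternative, so it is a dominant strategy.

Yes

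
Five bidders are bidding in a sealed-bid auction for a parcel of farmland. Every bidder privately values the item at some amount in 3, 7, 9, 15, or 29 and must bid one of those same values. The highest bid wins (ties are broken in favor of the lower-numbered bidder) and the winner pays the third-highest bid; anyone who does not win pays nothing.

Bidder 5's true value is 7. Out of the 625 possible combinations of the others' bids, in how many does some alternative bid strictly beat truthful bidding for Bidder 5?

12

Others bid (3, 3, 3, 7): truth gives 0; bid 9 gives 4 > 0. Violating.
Others bid (3, 3, 3, 9): truth gives 0; bid 15 gives 4 > 0. Violating.
Others bid (3, 3, 3, 15): truth gives 0; bid 29 gives 4 > 0. Violating.
Others bid (3, 3, 7, 3): truth gives 0; bid 9 gives 4 > 0. Violating.
Others bid (3, 3, 3, 3): truth gives 4; no alternative beats it.
Others bid (3, 3, 3, 29): truth gives 0; no alternative beats it.
(Checking all 625 profiles: 12 have a profitable deviation, 613 do not.)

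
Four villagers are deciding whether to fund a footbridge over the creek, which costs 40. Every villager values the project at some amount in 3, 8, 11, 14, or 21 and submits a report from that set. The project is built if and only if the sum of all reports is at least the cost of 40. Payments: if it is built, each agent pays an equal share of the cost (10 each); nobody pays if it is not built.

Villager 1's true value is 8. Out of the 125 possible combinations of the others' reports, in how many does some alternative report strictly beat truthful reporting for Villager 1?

25

Others report (3, 8, 21): truth gives -2; report 3 gives 0 > -2. Violating.
Others report (3, 11, 21): truth gives -2; report 3 gives 0 > -2. Violating.
Others report (3, 21, 8): truth gives -2; report 3 gives 0 > -2. Violating.
Others report (3, 21, 11): truth gives -2; report 3 gives 0 > -2. Violating.
Others report (3, 3, 3): truth gives 0; no alternative beats it.
Others report (3, 3, 8): truth gives 0; no alternative beats it.
(Checking all 125 profiles: 25 have a profitable deviation, 100 do not.)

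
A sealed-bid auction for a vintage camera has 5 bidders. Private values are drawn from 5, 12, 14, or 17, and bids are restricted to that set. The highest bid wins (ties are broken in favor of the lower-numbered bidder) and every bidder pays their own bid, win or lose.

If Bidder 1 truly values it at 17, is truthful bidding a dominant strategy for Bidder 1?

No

Consider the case where Bidder 2 bids 5, Bidder 3 bids 5, Bidder 4 bids 5 and Bidder 5 bids 5.
Truthful bid 17: wins, pays 17, utility 17 - 17 = 0.
Bid 5 instead: wins, pays 5, utility 17 - 5 = 12.
Since 12 > 0, bidding 5 is strictly better here, so truthful bidding is not dominant.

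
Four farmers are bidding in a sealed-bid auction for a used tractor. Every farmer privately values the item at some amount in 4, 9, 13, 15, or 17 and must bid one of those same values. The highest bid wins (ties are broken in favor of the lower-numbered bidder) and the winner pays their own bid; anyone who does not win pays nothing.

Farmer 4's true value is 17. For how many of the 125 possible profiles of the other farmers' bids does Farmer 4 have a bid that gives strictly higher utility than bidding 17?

Others bid (4, 4, 4): truth gives 0; bid 9 gives 8 > 0. Violating.
Others bid (4, 4, 9): truth gives 0; bid 13 gives 4 > 0. Violating.
Others bid (4, 4, 13): truth gives 0; bid 15 gives 2 > 0. Violating.
Others bid (4, 9, 4): truth gives 0; bid 13 gives 4 > 0. Violating.
Others bid (4, 4, 15): truth gives 0; no alternative beats it.
Others bid (4, 4, 17): truth gives 0; no alternative beats it.
(Checking all 125 profiles: 27 have a profitable deviation, 98 do not.)

27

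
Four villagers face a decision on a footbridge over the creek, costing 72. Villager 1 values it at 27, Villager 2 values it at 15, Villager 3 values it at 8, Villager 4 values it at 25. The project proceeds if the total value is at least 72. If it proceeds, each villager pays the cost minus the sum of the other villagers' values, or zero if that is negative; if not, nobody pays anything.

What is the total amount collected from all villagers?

Total value 75 ≥ cost 72, so it is built.
Villager 1: others sum to 48; max(0, 72 - 48) = 24.
Villager 2: others sum to 60; max(0, 72 - 60) = 12.
Villager 3: others sum to 67; max(0, 72 - 67) = 5.
Villager 4: others sum to 50; max(0, 72 - 50) = 22.
Total collected = 24 + 12 + 5 + 22 = 63.

63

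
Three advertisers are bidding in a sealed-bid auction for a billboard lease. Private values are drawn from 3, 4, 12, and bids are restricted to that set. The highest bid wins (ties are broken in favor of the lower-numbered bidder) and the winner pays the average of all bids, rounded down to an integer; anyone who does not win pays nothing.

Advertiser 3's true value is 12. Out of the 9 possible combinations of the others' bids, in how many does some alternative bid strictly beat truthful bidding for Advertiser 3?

1

Others bid (3, 3): truth gives 6; bid 4 gives 9 > 6. Violating.
Others bid (3, 4): truth gives 6; no alternative beats it.
Others bid (3, 12): truth gives 0; no alternative beats it.
(Checking all 9 profiles: 1 has a profitable deviation, 8 do not.)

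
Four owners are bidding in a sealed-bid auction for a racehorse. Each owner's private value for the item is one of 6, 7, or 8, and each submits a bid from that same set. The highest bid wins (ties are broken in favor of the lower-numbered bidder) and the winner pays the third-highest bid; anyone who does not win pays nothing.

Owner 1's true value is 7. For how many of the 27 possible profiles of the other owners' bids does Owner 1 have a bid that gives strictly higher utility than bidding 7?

3

Others bid (6, 6, 8): truth gives 0; bid 8 gives 1 > 0. Violating.
Others bid (6, 8, 6): truth gives 0; bid 8 gives 1 > 0. Violating.
Others bid (8, 6, 6): truth gives 0; bid 8 gives 1 > 0. Violating.
Others bid (6, 6, 6): truth gives 1; no alternative beats it.
Others bid (6, 6, 7): truth gives 1; no alternative beats it.
(Checking all 27 profiles: 3 have a profitable deviation, 24 do not.)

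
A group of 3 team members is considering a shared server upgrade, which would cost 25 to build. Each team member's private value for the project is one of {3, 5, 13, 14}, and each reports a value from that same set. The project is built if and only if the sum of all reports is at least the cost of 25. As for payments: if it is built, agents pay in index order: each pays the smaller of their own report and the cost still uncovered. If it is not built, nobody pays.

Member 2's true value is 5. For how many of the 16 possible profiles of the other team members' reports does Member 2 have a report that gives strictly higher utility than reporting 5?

Others report (13, 13): truth gives 0; report 3 gives 2 > 0. Violating.
Others report (13, 14): truth gives 0; report 3 gives 2 > 0. Violating.
Others report (14, 13): truth gives 0; report 3 gives 2 > 0. Violating.
Others report (14, 14): truth gives 0; report 3 gives 2 > 0. Violating.
Others report (3, 3): truth gives 0; no alternative beats it.
Others report (3, 5): truth gives 0; no alternative beats it.
(Checking all 16 profiles: 4 have a profitable deviation, 12 do not.)

4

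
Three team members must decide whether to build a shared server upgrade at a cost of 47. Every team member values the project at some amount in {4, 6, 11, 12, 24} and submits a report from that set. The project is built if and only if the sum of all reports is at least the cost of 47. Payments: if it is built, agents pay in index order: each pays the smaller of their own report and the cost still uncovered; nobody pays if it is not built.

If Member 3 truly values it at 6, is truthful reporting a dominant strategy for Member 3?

Yes

Check each profile of the others' reports and compare truth against every alternative report.
Others report (24, 24): truth gives 6, best alternative gives 6.
Others report (4, 4): truth gives 0, best alternative gives 0.
Others report (4, 6): truth gives 0, best alternative gives 0.
Others report (4, 11): truth gives 0, best alternative gives 0.
Others report (4, 12): truth gives 0, best alternative gives 0.
Others report (4, 24): truth gives 0, best alternative gives 0.
(Remaining 19 profiles checked similarly; truth is weakly best in each.)
In every case the truthful report is at least as good as any alternative, so it is a dominant strategy.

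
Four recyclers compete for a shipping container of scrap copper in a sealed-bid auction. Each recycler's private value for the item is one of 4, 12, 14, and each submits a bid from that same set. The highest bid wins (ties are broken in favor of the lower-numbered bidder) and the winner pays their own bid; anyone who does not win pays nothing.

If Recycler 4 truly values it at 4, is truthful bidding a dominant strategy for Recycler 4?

Yes

Check each profile of the others' bids and compare truth against every alternative bid.
Others bid (4, 4, 4): truth gives 0, best alternative gives -8.
Others bid (4, 4, 12): truth gives 0, best alternative gives 0.
Others bid (4, 4, 14): truth gives 0, best alternative gives 0.
Others bid (4, 12, 4): truth gives 0, best alternative gives 0.
Others bid (4, 12, 12): truth gives 0, best alternative gives 0.
Others bid (4, 12, 14): truth gives 0, best alternative gives 0.
(Remaining 21 profiles checked similarly; truth is weakly best in each.)
In every case the truthful bid is at least as good as any alternative, so it is a dominant strategy.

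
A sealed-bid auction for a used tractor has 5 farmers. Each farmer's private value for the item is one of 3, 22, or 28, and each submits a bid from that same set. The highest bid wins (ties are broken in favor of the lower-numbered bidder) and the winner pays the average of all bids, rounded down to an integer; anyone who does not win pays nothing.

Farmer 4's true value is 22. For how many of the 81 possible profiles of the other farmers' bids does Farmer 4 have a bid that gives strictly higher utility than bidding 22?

20

Others bid (3, 3, 3, 28): truth gives 0; bid 28 gives 9 > 0. Violating.
Others bid (3, 3, 22, 3): truth gives 0; bid 28 gives 11 > 0. Violating.
Others bid (3, 3, 22, 22): truth gives 0; bid 28 gives 7 > 0. Violating.
Others bid (3, 3, 22, 28): truth gives 0; bid 28 gives 6 > 0. Violating.
Others bid (3, 3, 3, 3): truth gives 16; no alternative beats it.
Others bid (3, 3, 3, 22): truth gives 12; no alternative beats it.
(Checking all 81 profiles: 20 have a profitable deviation, 61 do not.)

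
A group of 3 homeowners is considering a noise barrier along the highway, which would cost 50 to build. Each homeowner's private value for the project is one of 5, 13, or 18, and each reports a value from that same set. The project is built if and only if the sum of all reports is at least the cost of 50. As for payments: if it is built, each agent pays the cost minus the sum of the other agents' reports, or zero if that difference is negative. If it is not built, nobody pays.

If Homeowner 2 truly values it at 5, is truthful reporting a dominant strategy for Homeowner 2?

Yes

Check each profile of the others' reports and compare truth against every alternative report.
Others report (5, 5): truth gives 0, best alternative gives 0.
Others report (5, 13): truth gives 0, best alternative gives 0.
Others report (5, 18): truth gives 0, best alternative gives 0.
Others report (13, 5): truth gives 0, best alternative gives 0.
Others report (13, 13): truth gives 0, best alternative gives 0.
Others report (13, 18): truth gives 0, best alternative gives 0.
(Remaining 3 profiles checked similarly; truth is weakly best in each.)
In every case the truthful report is at least as good as any alternative, so it is a dominant strategy.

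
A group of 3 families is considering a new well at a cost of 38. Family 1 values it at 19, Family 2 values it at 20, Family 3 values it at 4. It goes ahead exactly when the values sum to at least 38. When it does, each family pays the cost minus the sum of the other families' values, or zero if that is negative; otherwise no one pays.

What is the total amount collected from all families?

29

Total value 43 ≥ cost 38, so it is built.
Family 1: others sum to 24; max(0, 38 - 24) = 14.
Family 2: others sum to 23; max(0, 38 - 23) = 15.
Family 3: others sum to 39; max(0, 38 - 39) = 0.
Total collected = 14 + 15 + 0 = 29.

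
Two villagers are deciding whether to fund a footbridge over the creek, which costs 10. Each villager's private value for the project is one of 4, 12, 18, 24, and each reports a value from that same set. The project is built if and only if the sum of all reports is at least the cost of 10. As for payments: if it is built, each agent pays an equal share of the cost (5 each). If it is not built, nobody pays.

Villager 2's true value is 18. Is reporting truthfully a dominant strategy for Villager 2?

Yes

Check each profile of the others' reports and compare truth against every alternative report.
Others report (4): truth gives 13, best alternative gives 13.
Others report (12): truth gives 13, best alternative gives 13.
Others report (18): truth gives 13, best alternative gives 13.
Others report (24): truth gives 13, best alternative gives 13.
In every case the truthful report is at least as good as any alternative, so it is a dominant strategy.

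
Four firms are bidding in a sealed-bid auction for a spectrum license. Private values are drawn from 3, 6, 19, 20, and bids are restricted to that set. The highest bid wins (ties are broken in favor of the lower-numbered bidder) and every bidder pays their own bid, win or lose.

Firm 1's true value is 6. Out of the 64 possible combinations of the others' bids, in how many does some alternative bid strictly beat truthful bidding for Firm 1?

Others bid (3, 3, 3): truth gives 0; bid 3 gives 3 > 0. Violating.
Others bid (3, 3, 19): truth gives -6; bid 3 gives -3 > -6. Violating.
Others bid (3, 3, 20): truth gives -6; bid 3 gives -3 > -6. Violating.
Others bid (3, 6, 19): truth gives -6; bid 3 gives -3 > -6. Violating.
Others bid (3, 3, 6): truth gives 0; no alternative beats it.
Others bid (3, 6, 3): truth gives 0; no alternative beats it.
(Checking all 64 profiles: 57 have a profitable deviation, 7 do not.)

57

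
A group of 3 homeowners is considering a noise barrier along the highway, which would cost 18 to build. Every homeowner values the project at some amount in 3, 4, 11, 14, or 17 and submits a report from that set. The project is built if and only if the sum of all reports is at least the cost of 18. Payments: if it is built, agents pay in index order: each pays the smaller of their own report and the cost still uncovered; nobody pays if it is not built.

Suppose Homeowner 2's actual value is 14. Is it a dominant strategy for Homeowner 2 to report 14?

Consider the case where Homeowner 1 reports 3 and Homeowner 3 reports 4.
Truthful report 14: project built, pays 14, utility 14 - 14 = 0.
Report 11 instead: project built, pays 11, utility 14 - 11 = 3.
Since 3 > 0, reporting 11 is strictly better here, so truthful reporting is not dominant.

No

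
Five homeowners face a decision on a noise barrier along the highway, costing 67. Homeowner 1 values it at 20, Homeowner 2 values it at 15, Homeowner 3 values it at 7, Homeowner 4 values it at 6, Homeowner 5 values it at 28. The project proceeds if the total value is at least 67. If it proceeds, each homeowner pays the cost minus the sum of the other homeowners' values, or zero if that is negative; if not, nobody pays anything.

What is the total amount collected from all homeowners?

Total value 76 ≥ cost 67, so it is built.
Homeowner 1: others sum to 56; max(0, 67 - 56) = 11.
Homeowner 2: others sum to 61; max(0, 67 - 61) = 6.
Homeowner 3: others sum to 69; max(0, 67 - 69) = 0.
Homeowner 4: others sum to 70; max(0, 67 - 70) = 0.
Homeowner 5: others sum to 48; max(0, 67 - 48) = 19.
Total collected = 11 + 6 + 0 + 0 + 19 = 36.

36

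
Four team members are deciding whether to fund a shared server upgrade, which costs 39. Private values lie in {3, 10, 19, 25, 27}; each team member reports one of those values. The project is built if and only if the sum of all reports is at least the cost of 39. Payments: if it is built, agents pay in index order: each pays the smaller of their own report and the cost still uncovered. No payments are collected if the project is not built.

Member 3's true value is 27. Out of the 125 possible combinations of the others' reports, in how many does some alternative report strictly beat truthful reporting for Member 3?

62

Others report (3, 3, 10): truth gives 0; report 25 gives 2 > 0. Violating.
Others report (3, 3, 19): truth gives 0; report 19 gives 8 > 0. Violating.
Others report (3, 3, 25): truth gives 0; report 10 gives 17 > 0. Violating.
Others report (3, 3, 27): truth gives 0; report 10 gives 17 > 0. Violating.
Others report (3, 3, 3): truth gives 0; no alternative beats it.
Others report (3, 19, 3): truth gives 10; no alternative beats it.
(Checking all 125 profiles: 62 have a profitable deviation, 63 do not.)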